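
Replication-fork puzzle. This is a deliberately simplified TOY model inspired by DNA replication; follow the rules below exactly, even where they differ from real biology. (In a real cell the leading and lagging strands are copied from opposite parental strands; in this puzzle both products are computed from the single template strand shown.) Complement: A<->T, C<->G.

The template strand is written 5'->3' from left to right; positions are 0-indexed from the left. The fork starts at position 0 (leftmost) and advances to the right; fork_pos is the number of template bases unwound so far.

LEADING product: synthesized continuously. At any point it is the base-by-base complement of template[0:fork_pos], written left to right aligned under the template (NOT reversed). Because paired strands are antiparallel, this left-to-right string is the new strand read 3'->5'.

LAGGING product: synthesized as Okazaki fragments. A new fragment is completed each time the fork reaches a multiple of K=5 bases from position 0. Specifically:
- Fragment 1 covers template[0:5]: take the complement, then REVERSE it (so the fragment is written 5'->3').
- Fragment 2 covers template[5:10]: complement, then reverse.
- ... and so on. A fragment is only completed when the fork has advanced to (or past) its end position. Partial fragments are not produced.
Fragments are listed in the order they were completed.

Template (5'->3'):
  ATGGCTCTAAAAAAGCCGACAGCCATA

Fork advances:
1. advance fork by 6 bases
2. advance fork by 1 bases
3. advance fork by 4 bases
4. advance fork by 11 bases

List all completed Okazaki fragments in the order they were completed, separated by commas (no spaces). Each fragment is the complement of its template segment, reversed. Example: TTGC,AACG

Step 1: advance 6 -> fork_pos = 0 + 6 = 6. Reached multiple(s) of 5: 5 -> fragment 1 completed (1 total).
Step 2: advance 1 -> fork_pos = 6 + 1 = 7. Next multiple of 5 is 10 (not reached); still 1 fragment(s).
Step 3: advance 4 -> fork_pos = 7 + 4 = 11. Reached multiple(s) of 5: 10 -> fragment 2 completed (2 total).
Step 4: advance 11 -> fork_pos = 11 + 11 = 22. Reached multiple(s) of 5: 15, 20 -> fragments 3-4 completed (4 total).
Final fork_pos = 22, so 4 fragment(s) are complete. Build each: template segment -> complement -> reverse.
Fragment 1: template[0:5] = ATGGC -> complement TACCG -> reversed GCCAT
Fragment 2: template[5:10] = TCTAA -> complement AGATT -> reversed TTAGA
Fragment 3: template[10:15] = AAAAG -> complement TTTTC -> reversed CTTTT
Fragment 4: template[15:20] = CCGAC -> complement GGCTG -> reversed GTCGG

Answer: GCCAT,TTAGA,CTTTT,GTCGG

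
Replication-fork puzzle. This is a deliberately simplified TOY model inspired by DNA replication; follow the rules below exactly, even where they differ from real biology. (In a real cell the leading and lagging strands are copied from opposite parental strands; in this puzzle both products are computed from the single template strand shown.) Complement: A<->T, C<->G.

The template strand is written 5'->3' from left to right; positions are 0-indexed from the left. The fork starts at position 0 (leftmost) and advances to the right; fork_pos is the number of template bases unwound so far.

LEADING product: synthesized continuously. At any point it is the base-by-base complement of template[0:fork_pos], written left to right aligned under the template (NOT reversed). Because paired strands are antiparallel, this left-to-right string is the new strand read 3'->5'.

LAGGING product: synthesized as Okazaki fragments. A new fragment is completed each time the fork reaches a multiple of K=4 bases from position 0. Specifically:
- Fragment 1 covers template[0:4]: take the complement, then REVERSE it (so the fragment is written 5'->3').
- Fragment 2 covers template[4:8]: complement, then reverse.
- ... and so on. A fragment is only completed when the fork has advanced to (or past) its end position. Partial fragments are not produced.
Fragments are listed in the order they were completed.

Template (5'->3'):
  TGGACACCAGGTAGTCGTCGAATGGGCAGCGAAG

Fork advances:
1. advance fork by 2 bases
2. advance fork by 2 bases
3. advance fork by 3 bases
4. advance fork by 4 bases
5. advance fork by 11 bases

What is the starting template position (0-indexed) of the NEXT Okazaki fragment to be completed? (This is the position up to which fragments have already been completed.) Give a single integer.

Answer: 20

Derivation:
Step 1: advance 2 -> fork_pos = 0 + 2 = 2. Next multiple of 4 is 4 (not reached); still 0 fragment(s).
Step 2: advance 2 -> fork_pos = 2 + 2 = 4. Reached multiple(s) of 4: 4 -> fragment 1 completed (1 total).
Step 3: advance 3 -> fork_pos = 4 + 3 = 7. Next multiple of 4 is 8 (not reached); still 1 fragment(s).
Step 4: advance 4 -> fork_pos = 7 + 4 = 11. Reached multiple(s) of 4: 8 -> fragment 2 completed (2 total).
Step 5: advance 11 -> fork_pos = 11 + 11 = 22. Reached multiple(s) of 4: 12, 16, 20 -> fragments 3-5 completed (5 total).
5 fragment(s) completed, covering template[0:20] (5 x 4 = 20). The next fragment, fragment 6, covers template[20:24], so it starts at position 20.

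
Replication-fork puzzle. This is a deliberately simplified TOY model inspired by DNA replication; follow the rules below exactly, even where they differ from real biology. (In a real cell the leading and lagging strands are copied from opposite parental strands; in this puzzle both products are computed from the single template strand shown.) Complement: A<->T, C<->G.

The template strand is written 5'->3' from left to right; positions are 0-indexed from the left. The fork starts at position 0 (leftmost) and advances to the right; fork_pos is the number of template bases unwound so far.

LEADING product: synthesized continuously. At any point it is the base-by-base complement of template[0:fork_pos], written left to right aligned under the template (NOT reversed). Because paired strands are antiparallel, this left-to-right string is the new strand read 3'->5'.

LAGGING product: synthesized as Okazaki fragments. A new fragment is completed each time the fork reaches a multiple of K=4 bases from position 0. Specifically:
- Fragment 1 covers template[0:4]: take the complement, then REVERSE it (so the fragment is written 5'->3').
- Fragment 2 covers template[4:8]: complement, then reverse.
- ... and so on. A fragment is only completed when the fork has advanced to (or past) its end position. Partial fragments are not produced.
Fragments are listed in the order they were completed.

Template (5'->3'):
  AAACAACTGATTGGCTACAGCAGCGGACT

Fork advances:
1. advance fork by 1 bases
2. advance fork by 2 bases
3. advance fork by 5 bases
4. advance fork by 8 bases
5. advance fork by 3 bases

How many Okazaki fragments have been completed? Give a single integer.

Step 1: advance 1 -> fork_pos = 0 + 1 = 1. Next multiple of 4 is 4 (not reached); still 0 fragment(s).
Step 2: advance 2 -> fork_pos = 1 + 2 = 3. Next multiple of 4 is 4 (not reached); still 0 fragment(s).
Step 3: advance 5 -> fork_pos = 3 + 5 = 8. Reached multiple(s) of 4: 4, 8 -> fragments 1-2 completed (2 total).
Step 4: advance 8 -> fork_pos = 8 + 8 = 16. Reached multiple(s) of 4: 12, 16 -> fragments 3-4 completed (4 total).
Step 5: advance 3 -> fork_pos = 16 + 3 = 19. Next multiple of 4 is 20 (not reached); still 4 fragment(s).
Check: final fork_pos = 19; the multiples of 4 that are <= 19 are 4..16 -> 19 // 4 = 4 completed fragment(s).

Answer: 4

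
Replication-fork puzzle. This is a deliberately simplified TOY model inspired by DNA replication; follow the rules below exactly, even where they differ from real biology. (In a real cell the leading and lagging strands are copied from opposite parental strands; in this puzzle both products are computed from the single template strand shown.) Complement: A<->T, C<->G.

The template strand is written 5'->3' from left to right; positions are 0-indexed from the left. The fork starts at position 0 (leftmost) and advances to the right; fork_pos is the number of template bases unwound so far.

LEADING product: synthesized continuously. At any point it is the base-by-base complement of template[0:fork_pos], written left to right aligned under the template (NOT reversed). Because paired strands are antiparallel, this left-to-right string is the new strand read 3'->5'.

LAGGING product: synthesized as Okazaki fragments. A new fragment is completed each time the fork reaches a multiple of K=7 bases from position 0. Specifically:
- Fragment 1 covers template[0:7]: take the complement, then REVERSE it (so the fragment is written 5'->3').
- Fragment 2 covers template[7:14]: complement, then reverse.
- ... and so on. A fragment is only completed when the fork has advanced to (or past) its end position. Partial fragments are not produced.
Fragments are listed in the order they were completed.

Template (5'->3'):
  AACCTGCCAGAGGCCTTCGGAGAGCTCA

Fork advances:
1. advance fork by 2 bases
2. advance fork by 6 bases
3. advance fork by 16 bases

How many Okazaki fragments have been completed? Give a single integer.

Step 1: advance 2 -> fork_pos = 0 + 2 = 2. Next multiple of 7 is 7 (not reached); still 0 fragment(s).
Step 2: advance 6 -> fork_pos = 2 + 6 = 8. Reached multiple(s) of 7: 7 -> fragment 1 completed (1 total).
Step 3: advance 16 -> fork_pos = 8 + 16 = 24. Reached multiple(s) of 7: 14, 21 -> fragments 2-3 completed (3 total).
Check: final fork_pos = 24; the multiples of 7 that are <= 24 are 7..21 -> 24 // 7 = 3 completed fragment(s).

Answer: 3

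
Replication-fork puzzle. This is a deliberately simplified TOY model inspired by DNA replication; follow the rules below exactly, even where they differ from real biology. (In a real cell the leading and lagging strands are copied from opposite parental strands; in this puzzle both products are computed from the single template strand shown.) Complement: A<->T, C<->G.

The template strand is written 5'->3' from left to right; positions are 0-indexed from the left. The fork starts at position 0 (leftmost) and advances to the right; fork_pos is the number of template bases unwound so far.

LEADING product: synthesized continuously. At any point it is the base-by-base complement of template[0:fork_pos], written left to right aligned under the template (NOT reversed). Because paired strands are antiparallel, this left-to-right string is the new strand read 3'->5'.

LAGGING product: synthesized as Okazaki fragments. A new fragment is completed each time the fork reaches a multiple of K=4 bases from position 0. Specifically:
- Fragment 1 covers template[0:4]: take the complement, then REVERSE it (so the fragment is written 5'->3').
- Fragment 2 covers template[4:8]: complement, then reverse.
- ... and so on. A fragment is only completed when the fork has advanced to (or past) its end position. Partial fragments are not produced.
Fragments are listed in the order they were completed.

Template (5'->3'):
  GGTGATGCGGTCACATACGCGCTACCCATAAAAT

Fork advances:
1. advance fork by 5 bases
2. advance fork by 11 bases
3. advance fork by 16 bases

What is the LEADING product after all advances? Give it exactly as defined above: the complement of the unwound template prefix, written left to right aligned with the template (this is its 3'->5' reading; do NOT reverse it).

Step 1: advance 5 -> fork_pos = 0 + 5 = 5.
Step 2: advance 11 -> fork_pos = 5 + 11 = 16.
Step 3: advance 16 -> fork_pos = 16 + 16 = 32.
Unwound prefix: template[0:32] = GGTGATGCGGTCACATACGCGCTACCCATAAA
Complement it base by base (A<->T, C<->G), keeping left-to-right order:
  [0:5] GGTGA -> CCACT
  [5:10] TGCGG -> ACGCC
  [10:15] TCACA -> AGTGT
  [15:20] TACGC -> ATGCG
  [20:25] GCTAC -> CGATG
  [25:30] CCATA -> GGTAT
  [30:32] AA -> TT
Concatenate: CCACTACGCCAGTGTATGCGCGATGGGTATTT (length 32; written aligned with the template, i.e. 3'->5').

Answer: CCACTACGCCAGTGTATGCGCGATGGGTATTT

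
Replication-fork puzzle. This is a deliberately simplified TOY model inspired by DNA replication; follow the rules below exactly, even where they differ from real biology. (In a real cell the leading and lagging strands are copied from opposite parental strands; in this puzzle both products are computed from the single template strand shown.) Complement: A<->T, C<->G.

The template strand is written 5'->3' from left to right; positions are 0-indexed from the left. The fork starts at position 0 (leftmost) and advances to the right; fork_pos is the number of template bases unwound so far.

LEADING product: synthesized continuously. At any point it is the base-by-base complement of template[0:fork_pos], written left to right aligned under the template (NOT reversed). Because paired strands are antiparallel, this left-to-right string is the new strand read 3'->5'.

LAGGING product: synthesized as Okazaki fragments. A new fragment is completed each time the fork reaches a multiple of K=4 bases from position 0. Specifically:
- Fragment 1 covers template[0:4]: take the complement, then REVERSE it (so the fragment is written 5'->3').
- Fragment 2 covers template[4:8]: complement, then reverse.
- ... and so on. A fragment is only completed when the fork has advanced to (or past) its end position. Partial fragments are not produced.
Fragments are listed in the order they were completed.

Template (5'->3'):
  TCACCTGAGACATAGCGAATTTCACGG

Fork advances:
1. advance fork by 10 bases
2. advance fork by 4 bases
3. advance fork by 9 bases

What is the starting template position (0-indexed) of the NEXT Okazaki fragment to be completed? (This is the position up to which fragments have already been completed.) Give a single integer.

Step 1: advance 10 -> fork_pos = 0 + 10 = 10. Reached multiple(s) of 4: 4, 8 -> fragments 1-2 completed (2 total).
Step 2: advance 4 -> fork_pos = 10 + 4 = 14. Reached multiple(s) of 4: 12 -> fragment 3 completed (3 total).
Step 3: advance 9 -> fork_pos = 14 + 9 = 23. Reached multiple(s) of 4: 16, 20 -> fragments 4-5 completed (5 total).
5 fragment(s) completed, covering template[0:20] (5 x 4 = 20). The next fragment, fragment 6, covers template[20:24], so it starts at position 20.

Answer: 20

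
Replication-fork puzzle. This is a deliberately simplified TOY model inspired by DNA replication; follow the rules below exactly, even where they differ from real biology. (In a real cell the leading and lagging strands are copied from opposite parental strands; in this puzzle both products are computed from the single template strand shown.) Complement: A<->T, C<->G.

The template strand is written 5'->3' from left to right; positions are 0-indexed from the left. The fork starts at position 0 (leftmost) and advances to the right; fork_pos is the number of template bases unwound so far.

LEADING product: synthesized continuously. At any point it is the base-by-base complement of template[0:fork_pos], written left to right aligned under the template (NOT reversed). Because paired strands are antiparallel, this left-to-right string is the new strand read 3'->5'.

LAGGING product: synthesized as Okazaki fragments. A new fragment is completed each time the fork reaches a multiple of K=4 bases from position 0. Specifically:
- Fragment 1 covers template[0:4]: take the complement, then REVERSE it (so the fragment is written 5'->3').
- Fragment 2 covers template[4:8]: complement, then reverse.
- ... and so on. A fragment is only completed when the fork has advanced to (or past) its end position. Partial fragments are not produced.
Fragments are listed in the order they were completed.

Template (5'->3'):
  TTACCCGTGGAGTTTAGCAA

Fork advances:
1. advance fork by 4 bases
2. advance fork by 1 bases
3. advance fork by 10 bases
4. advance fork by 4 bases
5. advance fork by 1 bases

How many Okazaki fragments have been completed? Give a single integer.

Answer: 5

Derivation:
Step 1: advance 4 -> fork_pos = 0 + 4 = 4. Reached multiple(s) of 4: 4 -> fragment 1 completed (1 total).
Step 2: advance 1 -> fork_pos = 4 + 1 = 5. Next multiple of 4 is 8 (not reached); still 1 fragment(s).
Step 3: advance 10 -> fork_pos = 5 + 10 = 15. Reached multiple(s) of 4: 8, 12 -> fragments 2-3 completed (3 total).
Step 4: advance 4 -> fork_pos = 15 + 4 = 19. Reached multiple(s) of 4: 16 -> fragment 4 completed (4 total).
Step 5: advance 1 -> fork_pos = 19 + 1 = 20. Reached multiple(s) of 4: 20 -> fragment 5 completed (5 total).
Check: final fork_pos = 20; the multiples of 4 that are <= 20 are 4..20 -> 20 // 4 = 5 completed fragment(s).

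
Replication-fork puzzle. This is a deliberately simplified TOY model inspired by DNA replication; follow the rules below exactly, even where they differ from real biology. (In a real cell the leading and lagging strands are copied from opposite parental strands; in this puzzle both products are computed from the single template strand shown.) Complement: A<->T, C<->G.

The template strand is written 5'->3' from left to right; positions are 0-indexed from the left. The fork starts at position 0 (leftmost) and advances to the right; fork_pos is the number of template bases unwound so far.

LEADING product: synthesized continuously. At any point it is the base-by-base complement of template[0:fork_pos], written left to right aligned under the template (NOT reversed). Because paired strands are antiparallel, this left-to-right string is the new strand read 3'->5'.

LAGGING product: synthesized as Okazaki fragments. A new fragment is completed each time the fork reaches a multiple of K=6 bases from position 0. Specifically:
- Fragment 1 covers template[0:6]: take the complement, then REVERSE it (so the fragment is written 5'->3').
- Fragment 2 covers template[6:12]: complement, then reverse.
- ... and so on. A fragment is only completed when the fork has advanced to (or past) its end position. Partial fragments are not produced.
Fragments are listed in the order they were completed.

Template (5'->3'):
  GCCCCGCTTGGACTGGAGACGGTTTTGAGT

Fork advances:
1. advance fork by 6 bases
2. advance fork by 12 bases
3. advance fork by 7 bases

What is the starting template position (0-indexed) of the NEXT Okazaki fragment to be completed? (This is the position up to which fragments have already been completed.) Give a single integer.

Step 1: advance 6 -> fork_pos = 0 + 6 = 6. Reached multiple(s) of 6: 6 -> fragment 1 completed (1 total).
Step 2: advance 12 -> fork_pos = 6 + 12 = 18. Reached multiple(s) of 6: 12, 18 -> fragments 2-3 completed (3 total).
Step 3: advance 7 -> fork_pos = 18 + 7 = 25. Reached multiple(s) of 6: 24 -> fragment 4 completed (4 total).
4 fragment(s) completed, covering template[0:24] (4 x 6 = 24). The next fragment, fragment 5, covers template[24:30], so it starts at position 24.

Answer: 24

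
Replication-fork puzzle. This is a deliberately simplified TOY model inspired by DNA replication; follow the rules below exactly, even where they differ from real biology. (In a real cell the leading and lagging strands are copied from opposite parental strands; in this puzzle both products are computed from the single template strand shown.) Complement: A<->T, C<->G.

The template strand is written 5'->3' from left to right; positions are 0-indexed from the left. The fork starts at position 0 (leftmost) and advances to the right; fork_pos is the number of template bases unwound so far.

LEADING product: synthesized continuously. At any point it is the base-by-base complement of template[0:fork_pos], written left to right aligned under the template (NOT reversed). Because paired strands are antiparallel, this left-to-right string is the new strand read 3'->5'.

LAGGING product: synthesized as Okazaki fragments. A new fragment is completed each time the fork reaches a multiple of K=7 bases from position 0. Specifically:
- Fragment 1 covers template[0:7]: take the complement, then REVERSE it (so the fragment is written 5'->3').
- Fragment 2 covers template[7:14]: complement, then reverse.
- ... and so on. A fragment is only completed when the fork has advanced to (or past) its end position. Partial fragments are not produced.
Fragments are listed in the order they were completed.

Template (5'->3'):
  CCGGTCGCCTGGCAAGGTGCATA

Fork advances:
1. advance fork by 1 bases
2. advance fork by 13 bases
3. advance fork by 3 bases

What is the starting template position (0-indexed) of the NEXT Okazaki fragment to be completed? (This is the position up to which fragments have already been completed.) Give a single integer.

Answer: 14

Derivation:
Step 1: advance 1 -> fork_pos = 0 + 1 = 1. Next multiple of 7 is 7 (not reached); still 0 fragment(s).
Step 2: advance 13 -> fork_pos = 1 + 13 = 14. Reached multiple(s) of 7: 7, 14 -> fragments 1-2 completed (2 total).
Step 3: advance 3 -> fork_pos = 14 + 3 = 17. Next multiple of 7 is 21 (not reached); still 2 fragment(s).
2 fragment(s) completed, covering template[0:14] (2 x 7 = 14). The next fragment, fragment 3, covers template[14:21], so it starts at position 14.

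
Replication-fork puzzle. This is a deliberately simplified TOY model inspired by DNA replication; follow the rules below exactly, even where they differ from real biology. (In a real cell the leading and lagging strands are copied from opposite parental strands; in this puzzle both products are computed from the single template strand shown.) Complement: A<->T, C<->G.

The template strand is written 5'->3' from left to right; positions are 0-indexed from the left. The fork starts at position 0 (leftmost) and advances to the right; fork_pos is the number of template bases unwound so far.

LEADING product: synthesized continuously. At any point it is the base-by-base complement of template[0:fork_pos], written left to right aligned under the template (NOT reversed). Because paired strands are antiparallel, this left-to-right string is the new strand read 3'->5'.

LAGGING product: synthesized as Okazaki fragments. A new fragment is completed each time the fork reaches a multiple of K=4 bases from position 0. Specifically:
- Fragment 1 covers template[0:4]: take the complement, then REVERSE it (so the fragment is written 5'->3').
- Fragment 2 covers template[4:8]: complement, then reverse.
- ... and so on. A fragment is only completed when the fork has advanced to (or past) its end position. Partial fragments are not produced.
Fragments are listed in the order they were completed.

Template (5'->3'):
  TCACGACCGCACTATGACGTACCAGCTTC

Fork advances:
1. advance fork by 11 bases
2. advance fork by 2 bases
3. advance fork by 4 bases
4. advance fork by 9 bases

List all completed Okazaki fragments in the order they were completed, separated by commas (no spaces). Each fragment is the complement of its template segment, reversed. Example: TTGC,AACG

Step 1: advance 11 -> fork_pos = 0 + 11 = 11. Reached multiple(s) of 4: 4, 8 -> fragments 1-2 completed (2 total).
Step 2: advance 2 -> fork_pos = 11 + 2 = 13. Reached multiple(s) of 4: 12 -> fragment 3 completed (3 total).
Step 3: advance 4 -> fork_pos = 13 + 4 = 17. Reached multiple(s) of 4: 16 -> fragment 4 completed (4 total).
Step 4: advance 9 -> fork_pos = 17 + 9 = 26. Reached multiple(s) of 4: 20, 24 -> fragments 5-6 completed (6 total).
Final fork_pos = 26, so 6 fragment(s) are complete. Build each: template segment -> complement -> reverse.
Fragment 1: template[0:4] = TCAC -> complement AGTG -> reversed GTGA
Fragment 2: template[4:8] = GACC -> complement CTGG -> reversed GGTC
Fragment 3: template[8:12] = GCAC -> complement CGTG -> reversed GTGC
Fragment 4: template[12:16] = TATG -> complement ATAC -> reversed CATA
Fragment 5: template[16:20] = ACGT -> complement TGCA -> reversed ACGT
Fragment 6: template[20:24] = ACCA -> complement TGGT -> reversed TGGT

Answer: GTGA,GGTC,GTGC,CATA,ACGT,TGGT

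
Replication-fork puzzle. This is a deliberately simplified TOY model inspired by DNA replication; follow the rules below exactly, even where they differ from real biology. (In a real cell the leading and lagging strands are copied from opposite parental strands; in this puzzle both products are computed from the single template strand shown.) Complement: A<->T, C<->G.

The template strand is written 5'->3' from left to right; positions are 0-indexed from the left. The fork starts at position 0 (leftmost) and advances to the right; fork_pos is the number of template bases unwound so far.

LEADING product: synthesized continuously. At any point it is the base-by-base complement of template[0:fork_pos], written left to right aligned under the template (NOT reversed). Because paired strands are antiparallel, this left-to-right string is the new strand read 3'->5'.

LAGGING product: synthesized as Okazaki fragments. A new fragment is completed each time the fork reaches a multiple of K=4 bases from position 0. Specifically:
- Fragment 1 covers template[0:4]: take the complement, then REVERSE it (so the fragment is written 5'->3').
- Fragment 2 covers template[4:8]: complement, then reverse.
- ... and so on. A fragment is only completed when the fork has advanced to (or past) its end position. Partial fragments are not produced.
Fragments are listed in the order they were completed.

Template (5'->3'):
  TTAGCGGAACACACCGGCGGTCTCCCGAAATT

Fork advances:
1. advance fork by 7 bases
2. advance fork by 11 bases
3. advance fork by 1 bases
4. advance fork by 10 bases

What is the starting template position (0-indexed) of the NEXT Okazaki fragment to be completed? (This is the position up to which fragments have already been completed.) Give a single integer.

Answer: 28

Derivation:
Step 1: advance 7 -> fork_pos = 0 + 7 = 7. Reached multiple(s) of 4: 4 -> fragment 1 completed (1 total).
Step 2: advance 11 -> fork_pos = 7 + 11 = 18. Reached multiple(s) of 4: 8, 12, 16 -> fragments 2-4 completed (4 total).
Step 3: advance 1 -> fork_pos = 18 + 1 = 19. Next multiple of 4 is 20 (not reached); still 4 fragment(s).
Step 4: advance 10 -> fork_pos = 19 + 10 = 29. Reached multiple(s) of 4: 20, 24, 28 -> fragments 5-7 completed (7 total).
7 fragment(s) completed, covering template[0:28] (7 x 4 = 28). The next fragment, fragment 8, covers template[28:32], so it starts at position 28.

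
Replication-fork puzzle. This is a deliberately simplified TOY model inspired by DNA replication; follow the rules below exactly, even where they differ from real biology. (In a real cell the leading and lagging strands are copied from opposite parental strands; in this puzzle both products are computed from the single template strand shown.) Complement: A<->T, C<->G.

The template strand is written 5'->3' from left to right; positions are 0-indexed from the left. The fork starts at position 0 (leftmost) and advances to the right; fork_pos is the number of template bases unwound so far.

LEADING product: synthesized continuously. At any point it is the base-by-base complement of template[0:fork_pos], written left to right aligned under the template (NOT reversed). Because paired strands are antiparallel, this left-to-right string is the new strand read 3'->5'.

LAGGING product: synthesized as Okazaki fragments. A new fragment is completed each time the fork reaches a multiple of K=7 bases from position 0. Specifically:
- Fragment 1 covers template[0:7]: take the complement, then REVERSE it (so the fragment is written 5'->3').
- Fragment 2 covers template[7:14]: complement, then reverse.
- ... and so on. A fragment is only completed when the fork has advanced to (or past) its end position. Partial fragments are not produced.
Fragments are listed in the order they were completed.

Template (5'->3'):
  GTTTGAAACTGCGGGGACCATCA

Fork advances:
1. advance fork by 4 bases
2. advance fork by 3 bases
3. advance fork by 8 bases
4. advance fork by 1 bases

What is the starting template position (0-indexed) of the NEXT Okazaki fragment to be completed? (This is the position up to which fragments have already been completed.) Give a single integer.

Step 1: advance 4 -> fork_pos = 0 + 4 = 4. Next multiple of 7 is 7 (not reached); still 0 fragment(s).
Step 2: advance 3 -> fork_pos = 4 + 3 = 7. Reached multiple(s) of 7: 7 -> fragment 1 completed (1 total).
Step 3: advance 8 -> fork_pos = 7 + 8 = 15. Reached multiple(s) of 7: 14 -> fragment 2 completed (2 total).
Step 4: advance 1 -> fork_pos = 15 + 1 = 16. Next multiple of 7 is 21 (not reached); still 2 fragment(s).
2 fragment(s) completed, covering template[0:14] (2 x 7 = 14). The next fragment, fragment 3, covers template[14:21], so it starts at position 14.

Answer: 14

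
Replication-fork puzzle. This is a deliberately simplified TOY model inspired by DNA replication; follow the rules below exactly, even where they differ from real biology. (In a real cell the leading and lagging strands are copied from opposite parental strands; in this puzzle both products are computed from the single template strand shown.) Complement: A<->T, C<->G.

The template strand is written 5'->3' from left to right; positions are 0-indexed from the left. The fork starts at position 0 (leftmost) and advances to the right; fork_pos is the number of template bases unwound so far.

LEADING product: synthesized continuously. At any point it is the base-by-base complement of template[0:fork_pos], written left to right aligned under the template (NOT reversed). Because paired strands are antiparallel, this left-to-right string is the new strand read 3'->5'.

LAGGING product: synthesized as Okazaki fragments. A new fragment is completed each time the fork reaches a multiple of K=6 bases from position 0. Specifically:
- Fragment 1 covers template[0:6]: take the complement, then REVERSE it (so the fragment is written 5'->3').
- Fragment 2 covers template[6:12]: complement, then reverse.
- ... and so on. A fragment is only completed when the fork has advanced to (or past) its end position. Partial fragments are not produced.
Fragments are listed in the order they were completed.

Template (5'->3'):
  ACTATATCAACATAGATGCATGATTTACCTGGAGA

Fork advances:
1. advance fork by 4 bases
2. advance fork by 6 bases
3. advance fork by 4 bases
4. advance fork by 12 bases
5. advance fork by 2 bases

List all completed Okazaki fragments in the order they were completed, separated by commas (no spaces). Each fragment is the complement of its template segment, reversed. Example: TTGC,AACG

Answer: TATAGT,TGTTGA,CATCTA,ATCATG

Derivation:
Step 1: advance 4 -> fork_pos = 0 + 4 = 4. Next multiple of 6 is 6 (not reached); still 0 fragment(s).
Step 2: advance 6 -> fork_pos = 4 + 6 = 10. Reached multiple(s) of 6: 6 -> fragment 1 completed (1 total).
Step 3: advance 4 -> fork_pos = 10 + 4 = 14. Reached multiple(s) of 6: 12 -> fragment 2 completed (2 total).
Step 4: advance 12 -> fork_pos = 14 + 12 = 26. Reached multiple(s) of 6: 18, 24 -> fragments 3-4 completed (4 total).
Step 5: advance 2 -> fork_pos = 26 + 2 = 28. Next multiple of 6 is 30 (not reached); still 4 fragment(s).
Final fork_pos = 28, so 4 fragment(s) are complete. Build each: template segment -> complement -> reverse.
Fragment 1: template[0:6] = ACTATA -> complement TGATAT -> reversed TATAGT
Fragment 2: template[6:12] = TCAACA -> complement AGTTGT -> reversed TGTTGA
Fragment 3: template[12:18] = TAGATG -> complement ATCTAC -> reversed CATCTA
Fragment 4: template[18:24] = CATGAT -> complement GTACTA -> reversed ATCATG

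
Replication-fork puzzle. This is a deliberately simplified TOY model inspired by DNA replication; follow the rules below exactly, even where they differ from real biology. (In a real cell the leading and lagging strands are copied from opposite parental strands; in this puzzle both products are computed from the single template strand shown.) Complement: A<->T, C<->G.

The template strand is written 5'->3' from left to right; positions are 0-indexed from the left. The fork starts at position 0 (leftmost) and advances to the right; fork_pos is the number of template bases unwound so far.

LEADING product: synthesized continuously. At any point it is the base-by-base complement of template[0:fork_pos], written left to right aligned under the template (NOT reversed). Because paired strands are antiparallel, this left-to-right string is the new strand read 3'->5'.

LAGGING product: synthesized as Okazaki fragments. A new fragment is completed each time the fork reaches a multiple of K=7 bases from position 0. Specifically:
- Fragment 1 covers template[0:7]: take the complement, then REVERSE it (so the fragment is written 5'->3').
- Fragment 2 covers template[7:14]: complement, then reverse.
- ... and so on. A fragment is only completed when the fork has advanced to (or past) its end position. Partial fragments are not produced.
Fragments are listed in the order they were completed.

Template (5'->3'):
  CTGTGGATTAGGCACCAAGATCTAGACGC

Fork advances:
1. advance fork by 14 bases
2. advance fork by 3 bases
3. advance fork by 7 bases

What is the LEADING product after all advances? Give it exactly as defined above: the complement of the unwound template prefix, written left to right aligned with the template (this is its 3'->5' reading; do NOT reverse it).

Answer: GACACCTAATCCGTGGTTCTAGAT

Derivation:
Step 1: advance 14 -> fork_pos = 0 + 14 = 14.
Step 2: advance 3 -> fork_pos = 14 + 3 = 17.
Step 3: advance 7 -> fork_pos = 17 + 7 = 24.
Unwound prefix: template[0:24] = CTGTGGATTAGGCACCAAGATCTA
Complement it base by base (A<->T, C<->G), keeping left-to-right order:
  [0:5] CTGTG -> GACAC
  [5:10] GATTA -> CTAAT
  [10:15] GGCAC -> CCGTG
  [15:20] CAAGA -> GTTCT
  [20:24] TCTA -> AGAT
Concatenate: GACACCTAATCCGTGGTTCTAGAT (length 24; written aligned with the template, i.e. 3'->5').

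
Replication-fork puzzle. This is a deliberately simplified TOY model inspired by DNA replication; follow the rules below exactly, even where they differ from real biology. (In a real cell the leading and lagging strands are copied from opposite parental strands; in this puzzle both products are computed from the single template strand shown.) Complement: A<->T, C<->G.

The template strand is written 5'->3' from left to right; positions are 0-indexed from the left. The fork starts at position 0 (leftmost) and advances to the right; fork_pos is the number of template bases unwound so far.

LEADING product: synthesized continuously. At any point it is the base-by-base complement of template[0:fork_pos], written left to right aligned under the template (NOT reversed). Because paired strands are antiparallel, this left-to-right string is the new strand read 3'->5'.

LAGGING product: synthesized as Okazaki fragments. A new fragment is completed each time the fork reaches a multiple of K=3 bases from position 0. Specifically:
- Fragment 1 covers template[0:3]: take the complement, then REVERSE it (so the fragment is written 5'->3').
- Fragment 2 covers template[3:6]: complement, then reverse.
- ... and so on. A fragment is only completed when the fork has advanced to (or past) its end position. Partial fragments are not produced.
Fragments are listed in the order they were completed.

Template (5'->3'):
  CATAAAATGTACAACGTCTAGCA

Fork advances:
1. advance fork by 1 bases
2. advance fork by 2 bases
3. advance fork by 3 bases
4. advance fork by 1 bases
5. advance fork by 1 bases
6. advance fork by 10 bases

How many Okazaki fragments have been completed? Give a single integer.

Step 1: advance 1 -> fork_pos = 0 + 1 = 1. Next multiple of 3 is 3 (not reached); still 0 fragment(s).
Step 2: advance 2 -> fork_pos = 1 + 2 = 3. Reached multiple(s) of 3: 3 -> fragment 1 completed (1 total).
Step 3: advance 3 -> fork_pos = 3 + 3 = 6. Reached multiple(s) of 3: 6 -> fragment 2 completed (2 total).
Step 4: advance 1 -> fork_pos = 6 + 1 = 7. Next multiple of 3 is 9 (not reached); still 2 fragment(s).
Step 5: advance 1 -> fork_pos = 7 + 1 = 8. Next multiple of 3 is 9 (not reached); still 2 fragment(s).
Step 6: advance 10 -> fork_pos = 8 + 10 = 18. Reached multiple(s) of 3: 9, 12, 15, 18 -> fragments 3-6 completed (6 total).
Check: final fork_pos = 18; the multiples of 3 that are <= 18 are 3..18 -> 18 // 3 = 6 completed fragment(s).

Answer: 6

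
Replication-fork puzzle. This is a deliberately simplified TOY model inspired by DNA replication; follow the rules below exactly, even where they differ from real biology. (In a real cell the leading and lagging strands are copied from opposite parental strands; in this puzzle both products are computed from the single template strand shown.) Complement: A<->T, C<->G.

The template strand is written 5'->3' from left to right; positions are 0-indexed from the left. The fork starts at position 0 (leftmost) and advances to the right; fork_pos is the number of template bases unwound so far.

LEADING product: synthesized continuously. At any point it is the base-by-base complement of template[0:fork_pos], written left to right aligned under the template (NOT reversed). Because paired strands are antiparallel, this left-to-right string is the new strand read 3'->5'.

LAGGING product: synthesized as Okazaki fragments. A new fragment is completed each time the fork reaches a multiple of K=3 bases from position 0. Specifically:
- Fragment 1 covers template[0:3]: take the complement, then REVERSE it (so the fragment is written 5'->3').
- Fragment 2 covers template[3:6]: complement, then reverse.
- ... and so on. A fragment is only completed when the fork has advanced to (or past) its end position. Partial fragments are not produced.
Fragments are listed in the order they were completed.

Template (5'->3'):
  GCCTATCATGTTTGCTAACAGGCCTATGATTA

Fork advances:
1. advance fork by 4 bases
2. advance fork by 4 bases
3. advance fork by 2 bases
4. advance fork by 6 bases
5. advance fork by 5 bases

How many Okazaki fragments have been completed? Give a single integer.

Step 1: advance 4 -> fork_pos = 0 + 4 = 4. Reached multiple(s) of 3: 3 -> fragment 1 completed (1 total).
Step 2: advance 4 -> fork_pos = 4 + 4 = 8. Reached multiple(s) of 3: 6 -> fragment 2 completed (2 total).
Step 3: advance 2 -> fork_pos = 8 + 2 = 10. Reached multiple(s) of 3: 9 -> fragment 3 completed (3 total).
Step 4: advance 6 -> fork_pos = 10 + 6 = 16. Reached multiple(s) of 3: 12, 15 -> fragments 4-5 completed (5 total).
Step 5: advance 5 -> fork_pos = 16 + 5 = 21. Reached multiple(s) of 3: 18, 21 -> fragments 6-7 completed (7 total).
Check: final fork_pos = 21; the multiples of 3 that are <= 21 are 3..21 -> 21 // 3 = 7 completed fragment(s).

Answer: 7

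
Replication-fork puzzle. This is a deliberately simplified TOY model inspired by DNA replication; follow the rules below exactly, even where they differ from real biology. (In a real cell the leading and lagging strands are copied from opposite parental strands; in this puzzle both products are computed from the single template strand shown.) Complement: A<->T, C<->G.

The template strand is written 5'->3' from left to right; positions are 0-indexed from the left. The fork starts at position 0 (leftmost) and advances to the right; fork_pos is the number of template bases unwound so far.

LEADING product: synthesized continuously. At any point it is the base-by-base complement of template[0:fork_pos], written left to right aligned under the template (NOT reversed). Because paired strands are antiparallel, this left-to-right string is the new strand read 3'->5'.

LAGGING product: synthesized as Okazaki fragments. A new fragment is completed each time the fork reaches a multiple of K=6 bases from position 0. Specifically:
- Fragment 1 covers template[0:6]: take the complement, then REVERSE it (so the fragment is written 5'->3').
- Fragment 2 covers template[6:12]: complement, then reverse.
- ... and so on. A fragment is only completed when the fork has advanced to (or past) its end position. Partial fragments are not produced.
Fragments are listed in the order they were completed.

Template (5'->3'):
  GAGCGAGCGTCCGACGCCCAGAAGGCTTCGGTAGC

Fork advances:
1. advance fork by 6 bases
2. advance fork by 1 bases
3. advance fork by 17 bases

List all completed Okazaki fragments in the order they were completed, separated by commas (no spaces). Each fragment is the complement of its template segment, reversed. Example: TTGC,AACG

Answer: TCGCTC,GGACGC,GGCGTC,CTTCTG

Derivation:
Step 1: advance 6 -> fork_pos = 0 + 6 = 6. Reached multiple(s) of 6: 6 -> fragment 1 completed (1 total).
Step 2: advance 1 -> fork_pos = 6 + 1 = 7. Next multiple of 6 is 12 (not reached); still 1 fragment(s).
Step 3: advance 17 -> fork_pos = 7 + 17 = 24. Reached multiple(s) of 6: 12, 18, 24 -> fragments 2-4 completed (4 total).
Final fork_pos = 24, so 4 fragment(s) are complete. Build each: template segment -> complement -> reverse.
Fragment 1: template[0:6] = GAGCGA -> complement CTCGCT -> reversed TCGCTC
Fragment 2: template[6:12] = GCGTCC -> complement CGCAGG -> reversed GGACGC
Fragment 3: template[12:18] = GACGCC -> complement CTGCGG -> reversed GGCGTC
Fragment 4: template[18:24] = CAGAAG -> complement GTCTTC -> reversed CTTCTG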